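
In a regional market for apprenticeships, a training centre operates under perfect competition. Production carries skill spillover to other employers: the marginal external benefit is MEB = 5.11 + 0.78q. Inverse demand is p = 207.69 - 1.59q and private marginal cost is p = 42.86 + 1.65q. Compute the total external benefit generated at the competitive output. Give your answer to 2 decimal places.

1269.33

Market equilibrium (private): 42.86 + 1.65q = 207.69 - 1.59q → q_m = 50.8735.
Total external benefit = ∫₀^{q_m} (5.11 + 0.78q) dq = 5.11×50.8735 + ½×0.78×50.8735² = 1269.3277.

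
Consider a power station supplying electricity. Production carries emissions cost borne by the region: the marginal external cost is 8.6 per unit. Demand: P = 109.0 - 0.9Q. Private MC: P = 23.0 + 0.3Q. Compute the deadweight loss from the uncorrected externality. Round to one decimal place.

DWL = 30.8

Market equilibrium (private): 23.0 + 0.3Q = 109.0 - 0.9Q → Q_m = 71.6667.
Social marginal cost = private MC + MEC = 31.6 + 0.3Q.
Set SMC = demand: 31.6 + 0.3Q = 109.0 - 0.9Q → Q* = 64.5000.
The loss is the area between SMC and demand from Q* to Q_m; with linear curves that's a triangle of height MEC(Q_m).
DWL = ½ × 7.1667 × 8.6000 = 30.8168.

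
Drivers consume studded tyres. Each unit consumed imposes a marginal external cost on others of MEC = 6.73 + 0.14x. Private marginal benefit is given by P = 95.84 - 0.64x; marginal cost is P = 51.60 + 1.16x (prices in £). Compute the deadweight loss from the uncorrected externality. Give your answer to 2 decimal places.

DWL = £26.66

Market equilibrium (private): 51.60 + 1.16x = 95.84 - 0.64x → x_m = 24.5778.
Social marginal benefit = demand − MEC = 89.11 - 0.78x.
Set SMB = MC: 89.11 - 0.78x = 51.60 + 1.16x → x* = 19.3351.
Height of the DWL triangle at x_m is MC(x_m) − SMB(x_m) = MEC(x_m) = 10.1709.
DWL = ½ × 5.2427 × 10.1709 = 26.6615.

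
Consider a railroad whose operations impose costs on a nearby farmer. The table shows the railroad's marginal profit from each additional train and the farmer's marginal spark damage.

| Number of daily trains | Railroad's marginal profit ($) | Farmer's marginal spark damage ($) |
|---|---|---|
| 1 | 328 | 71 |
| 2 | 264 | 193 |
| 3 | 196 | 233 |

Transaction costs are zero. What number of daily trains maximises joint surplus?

Bargaining reaches the level where marginal profit last exceeds marginal spark damage.
That holds through level 2 (264 ≥ 193) but not at 3 (196 < 233).

2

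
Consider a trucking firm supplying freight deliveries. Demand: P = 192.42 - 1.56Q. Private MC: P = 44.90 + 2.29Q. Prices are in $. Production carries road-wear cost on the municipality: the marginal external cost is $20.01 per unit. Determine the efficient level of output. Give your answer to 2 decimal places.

Q* = 33.12

Social marginal cost = private MC + MEC = 64.91 + 2.29Q.
Set SMC = demand: 64.91 + 2.29Q = 192.42 - 1.56Q → Q* = 33.1195.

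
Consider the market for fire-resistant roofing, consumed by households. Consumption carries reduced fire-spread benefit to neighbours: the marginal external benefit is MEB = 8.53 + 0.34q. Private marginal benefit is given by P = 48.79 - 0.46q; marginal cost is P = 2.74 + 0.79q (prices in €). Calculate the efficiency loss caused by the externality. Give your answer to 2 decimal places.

DWL = €243.59

Market equilibrium (private): 2.74 + 0.79q = 48.79 - 0.46q → q_m = 36.8400.
Social marginal benefit = demand + MEB = 57.32 - 0.12q.
Set SMB = MC: 57.32 - 0.12q = 2.74 + 0.79q → q* = 59.9780.
The loss is the area between SMB and MC from q* to q_m; with linear curves that's a triangle of height MEB(q_m).
DWL = ½ × 23.1380 × 21.0556 = 243.5922.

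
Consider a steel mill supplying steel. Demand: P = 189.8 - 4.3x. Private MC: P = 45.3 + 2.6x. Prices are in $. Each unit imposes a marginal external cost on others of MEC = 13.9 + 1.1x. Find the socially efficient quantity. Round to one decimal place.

Social marginal cost = private MC + MEC = 59.2 + 3.7x.
Set SMC = demand: 59.2 + 3.7x = 189.8 - 4.3x → x* = 16.3250.

x* = 16.3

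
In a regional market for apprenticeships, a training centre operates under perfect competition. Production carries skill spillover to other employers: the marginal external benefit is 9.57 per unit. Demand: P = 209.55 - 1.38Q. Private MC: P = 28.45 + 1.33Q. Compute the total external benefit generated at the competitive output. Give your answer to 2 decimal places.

Market equilibrium (private): 28.45 + 1.33Q = 209.55 - 1.38Q → Q_m = 66.8266.
Total external benefit = MEB × Q_m = 9.57 × 66.8266 = 639.5306.

639.53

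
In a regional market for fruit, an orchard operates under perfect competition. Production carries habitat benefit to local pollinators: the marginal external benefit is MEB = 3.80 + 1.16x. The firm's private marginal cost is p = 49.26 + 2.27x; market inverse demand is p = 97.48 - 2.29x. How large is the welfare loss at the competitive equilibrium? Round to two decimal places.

Market equilibrium (private): 49.26 + 2.27x = 97.48 - 2.29x → x_m = 10.5746.
Social marginal cost = private MC − MEB = 45.46 + 1.11x.
Set SMC = demand: 45.46 + 1.11x = 97.48 - 2.29x → x* = 15.3000.
The loss is the area between SMC and demand from x* to x_m; with linear curves that's a triangle of height MEB(x_m).
DWL = ½ × 4.7254 × 16.0665 = 37.9603.

DWL = 37.96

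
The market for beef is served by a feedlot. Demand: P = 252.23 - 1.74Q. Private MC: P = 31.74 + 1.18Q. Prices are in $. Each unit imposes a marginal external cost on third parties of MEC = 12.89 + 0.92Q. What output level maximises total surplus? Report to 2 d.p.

Social marginal cost = private MC + MEC = 44.63 + 2.10Q.
Set SMC = demand: 44.63 + 2.10Q = 252.23 - 1.74Q → Q* = 54.0625.

Q* = 54.06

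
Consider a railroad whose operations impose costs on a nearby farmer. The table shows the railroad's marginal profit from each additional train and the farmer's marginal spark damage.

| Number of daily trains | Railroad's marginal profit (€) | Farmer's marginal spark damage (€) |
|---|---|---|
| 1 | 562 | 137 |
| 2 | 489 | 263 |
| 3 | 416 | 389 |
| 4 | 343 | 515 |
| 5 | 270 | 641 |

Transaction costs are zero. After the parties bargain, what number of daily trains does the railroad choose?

3

Bargaining reaches the level where marginal profit last exceeds marginal spark damage.
That holds through level 3 (416 ≥ 389) but not at 4 (343 < 515).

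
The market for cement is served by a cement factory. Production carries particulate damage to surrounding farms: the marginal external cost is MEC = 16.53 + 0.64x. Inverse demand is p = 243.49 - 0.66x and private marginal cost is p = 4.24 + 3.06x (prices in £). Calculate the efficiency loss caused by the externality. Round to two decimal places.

Market equilibrium (private): 4.24 + 3.06x = 243.49 - 0.66x → x_m = 64.3145.
Social marginal cost = private MC + MEC = 20.77 + 3.70x.
Set SMC = demand: 20.77 + 3.70x = 243.49 - 0.66x → x* = 51.0826.
The welfare-loss triangle has base |x_m − x*| and height MEC(x_m) (the vertical gap between SMC and demand is zero at x* and MEC at x_m).
DWL = ½ × 13.2319 × 57.6913 = 381.6828.

DWL = £381.68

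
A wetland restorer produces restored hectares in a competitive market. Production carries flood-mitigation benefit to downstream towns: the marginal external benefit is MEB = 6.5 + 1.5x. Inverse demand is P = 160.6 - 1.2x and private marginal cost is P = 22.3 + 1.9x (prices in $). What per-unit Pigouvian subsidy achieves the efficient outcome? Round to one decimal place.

subsidy = $142.3 per unit

Social marginal cost = private MC − MEB = 15.8 + 0.4x.
Set SMC = demand: 15.8 + 0.4x = 160.6 - 1.2x → x* = 90.5000.
The Pigouvian subsidy equals MEB at x*: 6.5 + 1.5×90.5000 = 142.2500.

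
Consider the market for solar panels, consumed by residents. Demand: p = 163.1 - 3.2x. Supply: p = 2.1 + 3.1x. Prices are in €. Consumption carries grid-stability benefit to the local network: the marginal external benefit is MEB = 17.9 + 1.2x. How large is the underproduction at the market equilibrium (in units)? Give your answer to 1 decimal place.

9.5 units

Market equilibrium (private): 2.1 + 3.1x = 163.1 - 3.2x → x_m = 25.5556.
Social marginal benefit = demand + MEB = 181.0 - 2.0x.
Set SMB = MC: 181.0 - 2.0x = 2.1 + 3.1x → x* = 35.0784.
Gap = |25.5556 − 35.0784| = 9.5228.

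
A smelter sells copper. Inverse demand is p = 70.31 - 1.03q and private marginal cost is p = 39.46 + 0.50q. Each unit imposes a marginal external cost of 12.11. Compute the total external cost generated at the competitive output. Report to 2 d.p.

244.18

Market equilibrium (private): 39.46 + 0.50q = 70.31 - 1.03q → q_m = 20.1634.
Total external cost = MEC × q_m = 12.11 × 20.1634 = 244.1788.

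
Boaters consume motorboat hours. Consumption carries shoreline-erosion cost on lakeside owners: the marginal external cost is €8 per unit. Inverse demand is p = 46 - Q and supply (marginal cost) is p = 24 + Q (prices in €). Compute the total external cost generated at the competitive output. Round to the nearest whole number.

€88

Market equilibrium (private): 24 + Q = 46 - Q → Q_m = 11.0000.
Total external cost = MEC × Q_m = 8 × 11.0000 = 88.0000.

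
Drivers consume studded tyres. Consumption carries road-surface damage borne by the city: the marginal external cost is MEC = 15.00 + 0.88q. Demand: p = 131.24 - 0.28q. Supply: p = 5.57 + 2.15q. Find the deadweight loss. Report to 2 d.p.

DWL = 553.09

Market equilibrium (private): 5.57 + 2.15q = 131.24 - 0.28q → q_m = 51.7160.
Social marginal benefit = demand − MEC = 116.24 - 1.16q.
Set SMB = MC: 116.24 - 1.16q = 5.57 + 2.15q → q* = 33.4350.
The welfare-loss triangle has base |q_m − q*| and height MEC(q_m) (the vertical gap between SMB and MC is zero at q* and MEC at q_m).
DWL = ½ × 18.2810 × 60.5101 = 553.0926.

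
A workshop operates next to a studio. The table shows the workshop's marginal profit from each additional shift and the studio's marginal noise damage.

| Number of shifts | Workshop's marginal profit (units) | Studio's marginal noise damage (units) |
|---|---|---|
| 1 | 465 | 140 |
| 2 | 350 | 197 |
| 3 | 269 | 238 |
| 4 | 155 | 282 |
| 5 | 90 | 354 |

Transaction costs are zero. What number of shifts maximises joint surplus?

3

Bargaining reaches the level where marginal profit last exceeds marginal noise damage.
That holds through level 3 (269 ≥ 238) but not at 4 (155 < 282).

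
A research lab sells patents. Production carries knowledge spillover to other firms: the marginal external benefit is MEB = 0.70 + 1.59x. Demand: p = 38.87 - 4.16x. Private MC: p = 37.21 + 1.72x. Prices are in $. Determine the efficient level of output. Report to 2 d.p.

Social marginal cost = private MC − MEB = 36.51 + 0.13x.
Set SMC = demand: 36.51 + 0.13x = 38.87 - 4.16x → x* = 0.5501.

x* = 0.55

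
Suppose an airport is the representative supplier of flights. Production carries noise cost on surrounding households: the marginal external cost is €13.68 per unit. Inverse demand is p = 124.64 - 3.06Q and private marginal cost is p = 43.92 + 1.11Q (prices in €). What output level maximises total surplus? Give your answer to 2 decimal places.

Q* = 16.08

Social marginal cost = private MC + MEC = 57.60 + 1.11Q.
Set SMC = demand: 57.60 + 1.11Q = 124.64 - 3.06Q → Q* = 16.0767.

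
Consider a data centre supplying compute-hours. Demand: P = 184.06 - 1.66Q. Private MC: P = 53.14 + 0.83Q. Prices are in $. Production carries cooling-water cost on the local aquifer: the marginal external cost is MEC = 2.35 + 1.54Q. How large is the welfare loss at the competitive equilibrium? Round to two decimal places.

DWL = $861.33

Market equilibrium (private): 53.14 + 0.83Q = 184.06 - 1.66Q → Q_m = 52.5783.
Social marginal cost = private MC + MEC = 55.49 + 2.37Q.
Set SMC = demand: 55.49 + 2.37Q = 184.06 - 1.66Q → Q* = 31.9032.
Height of the DWL triangle at Q_m is SMC(Q_m) − demand(Q_m) = MEC(Q_m) = 83.3206.
DWL = ½ × 20.6751 × 83.3206 = 861.3309.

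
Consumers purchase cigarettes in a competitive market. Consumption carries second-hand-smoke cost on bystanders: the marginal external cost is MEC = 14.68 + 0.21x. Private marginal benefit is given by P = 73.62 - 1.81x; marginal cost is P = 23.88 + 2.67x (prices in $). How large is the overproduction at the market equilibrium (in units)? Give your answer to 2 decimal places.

Market equilibrium (private): 23.88 + 2.67x = 73.62 - 1.81x → x_m = 11.1027.
Social marginal benefit = demand − MEC = 58.94 - 2.02x.
Set SMB = MC: 58.94 - 2.02x = 23.88 + 2.67x → x* = 7.4755.
Gap = |11.1027 − 7.4755| = 3.6272.

3.63 units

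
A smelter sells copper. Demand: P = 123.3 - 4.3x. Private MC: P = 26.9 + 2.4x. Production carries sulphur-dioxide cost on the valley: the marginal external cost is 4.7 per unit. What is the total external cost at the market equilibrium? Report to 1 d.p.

67.6

Market equilibrium (private): 26.9 + 2.4x = 123.3 - 4.3x → x_m = 14.3881.
Total external cost = MEC × x_m = 4.7 × 14.3881 = 67.6241.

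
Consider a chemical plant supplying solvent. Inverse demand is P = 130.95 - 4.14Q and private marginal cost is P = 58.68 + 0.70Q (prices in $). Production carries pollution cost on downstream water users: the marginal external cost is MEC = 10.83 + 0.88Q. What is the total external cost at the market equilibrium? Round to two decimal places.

Market equilibrium (private): 58.68 + 0.70Q = 130.95 - 4.14Q → Q_m = 14.9318.
Total external cost = ∫₀^{Q_m} (10.83 + 0.88Q) dQ = 10.83×14.9318 + ½×0.88×14.9318² = 259.8132.

$259.81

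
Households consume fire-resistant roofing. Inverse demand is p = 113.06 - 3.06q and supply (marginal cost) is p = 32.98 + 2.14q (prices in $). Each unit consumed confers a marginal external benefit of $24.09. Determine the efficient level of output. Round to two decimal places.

Social marginal benefit = demand + MEB = 137.15 - 3.06q.
Set SMB = MC: 137.15 - 3.06q = 32.98 + 2.14q → q* = 20.0327.

q* = 20.03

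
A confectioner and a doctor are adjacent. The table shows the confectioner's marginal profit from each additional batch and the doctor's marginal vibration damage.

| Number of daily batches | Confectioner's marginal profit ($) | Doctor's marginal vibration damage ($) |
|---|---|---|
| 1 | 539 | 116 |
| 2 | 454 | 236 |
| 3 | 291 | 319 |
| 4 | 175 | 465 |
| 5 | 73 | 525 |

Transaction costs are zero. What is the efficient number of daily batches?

2

Bargaining reaches the level where marginal profit last exceeds marginal vibration damage.
That holds through level 2 (454 ≥ 236) but not at 3 (291 < 319).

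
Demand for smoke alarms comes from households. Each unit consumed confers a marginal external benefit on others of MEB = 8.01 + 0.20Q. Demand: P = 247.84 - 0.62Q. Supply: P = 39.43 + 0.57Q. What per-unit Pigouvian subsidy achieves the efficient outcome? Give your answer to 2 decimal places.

Social marginal benefit = demand + MEB = 255.85 - 0.42Q.
Set SMB = MC: 255.85 - 0.42Q = 39.43 + 0.57Q → Q* = 218.6061.
The Pigouvian subsidy equals MEB at Q*: 8.01 + 0.20×218.6061 = 51.7312.

subsidy = 51.73 per unit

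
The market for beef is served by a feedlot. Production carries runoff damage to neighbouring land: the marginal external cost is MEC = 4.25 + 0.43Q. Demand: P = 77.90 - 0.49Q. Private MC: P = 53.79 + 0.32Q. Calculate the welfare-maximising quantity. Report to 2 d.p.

Q* = 16.02

Social marginal cost = private MC + MEC = 58.04 + 0.75Q.
Set SMC = demand: 58.04 + 0.75Q = 77.90 - 0.49Q → Q* = 16.0161.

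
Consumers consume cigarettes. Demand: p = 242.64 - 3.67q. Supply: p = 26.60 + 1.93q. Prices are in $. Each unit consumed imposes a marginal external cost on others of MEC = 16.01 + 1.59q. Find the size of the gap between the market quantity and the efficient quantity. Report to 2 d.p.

10.76 units

Market equilibrium (private): 26.60 + 1.93q = 242.64 - 3.67q → q_m = 38.5786.
Social marginal benefit = demand − MEC = 226.63 - 5.26q.
Set SMB = MC: 226.63 - 5.26q = 26.60 + 1.93q → q* = 27.8206.
Gap = |38.5786 − 27.8206| = 10.7580.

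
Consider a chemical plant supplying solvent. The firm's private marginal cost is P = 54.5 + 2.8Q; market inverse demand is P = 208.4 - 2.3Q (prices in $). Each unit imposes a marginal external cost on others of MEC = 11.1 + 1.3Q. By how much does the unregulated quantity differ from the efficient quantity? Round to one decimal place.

Market equilibrium (private): 54.5 + 2.8Q = 208.4 - 2.3Q → Q_m = 30.1765.
Social marginal cost = private MC + MEC = 65.6 + 4.1Q.
Set SMC = demand: 65.6 + 4.1Q = 208.4 - 2.3Q → Q* = 22.3125.
Gap = |30.1765 − 22.3125| = 7.8640.

7.9 units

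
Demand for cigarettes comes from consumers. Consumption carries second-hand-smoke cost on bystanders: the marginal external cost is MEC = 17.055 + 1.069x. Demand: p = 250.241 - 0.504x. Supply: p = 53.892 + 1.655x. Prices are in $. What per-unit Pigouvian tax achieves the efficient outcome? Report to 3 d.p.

tax = $76.431 per unit

Social marginal benefit = demand − MEC = 233.186 - 1.573x.
Set SMB = MC: 233.186 - 1.573x = 53.892 + 1.655x → x* = 55.5434.
The Pigouvian tax equals MEC at x*: 17.055 + 1.069×55.5434 = 76.4309.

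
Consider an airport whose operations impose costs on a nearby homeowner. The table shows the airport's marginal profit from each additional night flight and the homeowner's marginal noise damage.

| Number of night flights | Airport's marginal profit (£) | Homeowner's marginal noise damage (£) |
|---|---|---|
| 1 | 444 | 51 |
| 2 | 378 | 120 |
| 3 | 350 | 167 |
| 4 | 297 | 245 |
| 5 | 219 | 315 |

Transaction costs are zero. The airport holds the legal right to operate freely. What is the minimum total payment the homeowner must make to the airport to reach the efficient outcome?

£219

Left alone the airport would choose level 5 (marginal profit stays positive).
Efficient level: k* = 4 (marginal profit ≥ marginal noise damage through 4).
The homeowner must at least cover the airport's forgone profit from cutting 5→4: 219 = 219.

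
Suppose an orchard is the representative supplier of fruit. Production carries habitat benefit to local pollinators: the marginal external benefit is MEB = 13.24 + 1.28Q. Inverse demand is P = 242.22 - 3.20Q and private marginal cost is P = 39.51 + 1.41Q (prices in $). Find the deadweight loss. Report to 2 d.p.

Market equilibrium (private): 39.51 + 1.41Q = 242.22 - 3.20Q → Q_m = 43.9718.
Social marginal cost = private MC − MEB = 26.27 + 0.13Q.
Set SMC = demand: 26.27 + 0.13Q = 242.22 - 3.20Q → Q* = 64.8498.
The welfare-loss triangle has base |Q_m − Q*| and height MEB(Q_m) (the vertical gap between SMC and demand is zero at Q* and MEB at Q_m).
DWL = ½ × 20.8780 × 69.5239 = 725.7600.

DWL = $725.76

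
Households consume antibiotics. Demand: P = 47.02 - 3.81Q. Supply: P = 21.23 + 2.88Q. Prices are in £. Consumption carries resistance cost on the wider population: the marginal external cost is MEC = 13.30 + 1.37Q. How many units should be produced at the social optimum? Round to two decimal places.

Social marginal benefit = demand − MEC = 33.72 - 5.18Q.
Set SMB = MC: 33.72 - 5.18Q = 21.23 + 2.88Q → Q* = 1.5496.

Q* = 1.55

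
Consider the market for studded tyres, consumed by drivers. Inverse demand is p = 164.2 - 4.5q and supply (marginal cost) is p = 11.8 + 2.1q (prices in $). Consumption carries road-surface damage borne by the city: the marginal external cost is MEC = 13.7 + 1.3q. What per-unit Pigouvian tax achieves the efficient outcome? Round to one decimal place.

Social marginal benefit = demand − MEC = 150.5 - 5.8q.
Set SMB = MC: 150.5 - 5.8q = 11.8 + 2.1q → q* = 17.5570.
The Pigouvian tax equals MEC at q*: 13.7 + 1.3×17.5570 = 36.5241.

tax = $36.5 per unit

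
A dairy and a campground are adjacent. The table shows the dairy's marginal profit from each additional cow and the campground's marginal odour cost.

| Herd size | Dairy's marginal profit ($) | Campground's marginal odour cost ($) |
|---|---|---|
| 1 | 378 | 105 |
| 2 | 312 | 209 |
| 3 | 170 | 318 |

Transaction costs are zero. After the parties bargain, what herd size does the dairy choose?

2

Bargaining reaches the level where marginal profit last exceeds marginal odour cost.
That holds through level 2 (312 ≥ 209) but not at 3 (170 < 318).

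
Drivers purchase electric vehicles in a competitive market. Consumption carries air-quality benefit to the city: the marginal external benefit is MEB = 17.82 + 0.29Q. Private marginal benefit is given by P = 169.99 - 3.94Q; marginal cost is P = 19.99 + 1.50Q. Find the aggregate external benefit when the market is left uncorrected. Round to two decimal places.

601.60

Market equilibrium (private): 19.99 + 1.50Q = 169.99 - 3.94Q → Q_m = 27.5735.
Total external benefit = ∫₀^{Q_m} (17.82 + 0.29Q) dQ = 17.82×27.5735 + ½×0.29×27.5735² = 601.6030.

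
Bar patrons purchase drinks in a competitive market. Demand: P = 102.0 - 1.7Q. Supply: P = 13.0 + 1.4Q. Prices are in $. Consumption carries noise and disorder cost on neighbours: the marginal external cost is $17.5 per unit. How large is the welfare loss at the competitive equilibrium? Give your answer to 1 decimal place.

Market equilibrium (private): 13.0 + 1.4Q = 102.0 - 1.7Q → Q_m = 28.7097.
Social marginal benefit = demand − MEC = 84.5 - 1.7Q.
Set SMB = MC: 84.5 - 1.7Q = 13.0 + 1.4Q → Q* = 23.0645.
The welfare-loss triangle has base |Q_m − Q*| and height MEC(Q_m) (the vertical gap between SMB and MC is zero at Q* and MEC at Q_m).
DWL = ½ × 5.6452 × 17.5000 = 49.3955.

DWL = $49.4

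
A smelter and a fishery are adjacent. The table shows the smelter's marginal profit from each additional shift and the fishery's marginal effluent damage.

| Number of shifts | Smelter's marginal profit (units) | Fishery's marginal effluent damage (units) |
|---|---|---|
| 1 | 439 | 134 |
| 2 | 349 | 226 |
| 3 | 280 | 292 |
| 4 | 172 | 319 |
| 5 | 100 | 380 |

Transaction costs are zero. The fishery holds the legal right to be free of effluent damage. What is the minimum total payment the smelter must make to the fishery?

Efficient level: marginal profit ≥ marginal effluent damage through level 2, so k* = 2.
With the fishery holding the right, the smelter must at least compensate total damage at k*: 134 + 226 = 360.

360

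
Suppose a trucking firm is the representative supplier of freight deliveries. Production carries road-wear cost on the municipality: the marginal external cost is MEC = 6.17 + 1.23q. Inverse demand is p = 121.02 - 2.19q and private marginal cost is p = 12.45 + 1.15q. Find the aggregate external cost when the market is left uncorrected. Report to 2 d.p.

Market equilibrium (private): 12.45 + 1.15q = 121.02 - 2.19q → q_m = 32.5060.
Total external cost = ∫₀^{q_m} (6.17 + 1.23q) dq = 6.17×32.5060 + ½×1.23×32.5060² = 850.3956.

850.40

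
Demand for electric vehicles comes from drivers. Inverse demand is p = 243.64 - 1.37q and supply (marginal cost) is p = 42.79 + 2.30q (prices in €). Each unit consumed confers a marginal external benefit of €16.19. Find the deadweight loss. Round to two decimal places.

DWL = €35.71

Market equilibrium (private): 42.79 + 2.30q = 243.64 - 1.37q → q_m = 54.7275.
Social marginal benefit = demand + MEB = 259.83 - 1.37q.
Set SMB = MC: 259.83 - 1.37q = 42.79 + 2.30q → q* = 59.1390.
Height of the DWL triangle at q_m is SMB(q_m) − MC(q_m) = MEB(q_m) = 16.1900.
DWL = ½ × 4.4115 × 16.1900 = 35.7111.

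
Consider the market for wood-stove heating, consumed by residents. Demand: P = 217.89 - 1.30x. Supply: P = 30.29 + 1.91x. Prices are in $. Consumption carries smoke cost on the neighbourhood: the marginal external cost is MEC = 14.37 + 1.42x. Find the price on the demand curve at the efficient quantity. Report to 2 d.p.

Social marginal benefit = demand − MEC = 203.52 - 2.72x.
Set SMB = MC: 203.52 - 2.72x = 30.29 + 1.91x → x* = 37.4147.
Consumer price on the demand curve at x*: 217.89 − 1.30×37.4147 = 169.2509.

P = $169.25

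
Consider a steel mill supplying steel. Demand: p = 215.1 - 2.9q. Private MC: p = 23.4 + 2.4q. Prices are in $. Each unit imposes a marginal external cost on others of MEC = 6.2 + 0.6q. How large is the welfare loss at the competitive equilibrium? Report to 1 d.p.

Market equilibrium (private): 23.4 + 2.4q = 215.1 - 2.9q → q_m = 36.1698.
Social marginal cost = private MC + MEC = 29.6 + 3.0q.
Set SMC = demand: 29.6 + 3.0q = 215.1 - 2.9q → q* = 31.4407.
The loss is the area between SMC and demand from q* to q_m; with linear curves that's a triangle of height MEC(q_m).
DWL = ½ × 4.7291 × 27.9019 = 65.9754.

DWL = $66.0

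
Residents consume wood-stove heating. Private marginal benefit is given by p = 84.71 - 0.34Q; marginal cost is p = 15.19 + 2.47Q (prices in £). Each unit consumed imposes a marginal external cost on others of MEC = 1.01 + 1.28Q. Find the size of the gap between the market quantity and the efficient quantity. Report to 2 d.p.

7.99 units

Market equilibrium (private): 15.19 + 2.47Q = 84.71 - 0.34Q → Q_m = 24.7402.
Social marginal benefit = demand − MEC = 83.70 - 1.62Q.
Set SMB = MC: 83.70 - 1.62Q = 15.19 + 2.47Q → Q* = 16.7506.
Gap = |24.7402 − 16.7506| = 7.9896.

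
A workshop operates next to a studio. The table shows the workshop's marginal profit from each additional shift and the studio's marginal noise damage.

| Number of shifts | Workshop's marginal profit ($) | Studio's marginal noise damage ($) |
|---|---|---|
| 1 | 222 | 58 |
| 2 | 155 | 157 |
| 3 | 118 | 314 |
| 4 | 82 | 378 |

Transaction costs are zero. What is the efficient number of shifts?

1

Bargaining reaches the level where marginal profit last exceeds marginal noise damage.
That holds through level 1 (222 ≥ 58) but not at 2 (155 < 157).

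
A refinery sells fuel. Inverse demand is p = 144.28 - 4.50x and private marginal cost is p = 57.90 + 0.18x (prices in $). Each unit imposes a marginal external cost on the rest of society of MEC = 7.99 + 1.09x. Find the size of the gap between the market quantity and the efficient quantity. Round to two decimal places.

4.87 units

Market equilibrium (private): 57.90 + 0.18x = 144.28 - 4.50x → x_m = 18.4573.
Social marginal cost = private MC + MEC = 65.89 + 1.27x.
Set SMC = demand: 65.89 + 1.27x = 144.28 - 4.50x → x* = 13.5858.
Gap = |18.4573 − 13.5858| = 4.8715.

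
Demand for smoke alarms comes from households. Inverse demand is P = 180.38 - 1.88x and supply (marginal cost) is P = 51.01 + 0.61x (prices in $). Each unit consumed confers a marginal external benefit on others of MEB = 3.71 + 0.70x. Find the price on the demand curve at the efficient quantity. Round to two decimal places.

P = $40.61

Social marginal benefit = demand + MEB = 184.09 - 1.18x.
Set SMB = MC: 184.09 - 1.18x = 51.01 + 0.61x → x* = 74.3464.
Consumer price on the demand curve at x*: 180.38 − 1.88×74.3464 = 40.6088.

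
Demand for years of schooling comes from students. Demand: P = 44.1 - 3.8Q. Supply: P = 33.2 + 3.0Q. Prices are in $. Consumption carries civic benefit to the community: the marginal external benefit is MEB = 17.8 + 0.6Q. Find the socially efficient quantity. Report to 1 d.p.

Q* = 4.6

Social marginal benefit = demand + MEB = 61.9 - 3.2Q.
Set SMB = MC: 61.9 - 3.2Q = 33.2 + 3.0Q → Q* = 4.6290.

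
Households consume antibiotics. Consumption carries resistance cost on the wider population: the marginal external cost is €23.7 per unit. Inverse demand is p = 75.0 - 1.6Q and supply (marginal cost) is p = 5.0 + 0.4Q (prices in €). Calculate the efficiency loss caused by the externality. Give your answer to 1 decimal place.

DWL = €140.4

Market equilibrium (private): 5.0 + 0.4Q = 75.0 - 1.6Q → Q_m = 35.0000.
Social marginal benefit = demand − MEC = 51.3 - 1.6Q.
Set SMB = MC: 51.3 - 1.6Q = 5.0 + 0.4Q → Q* = 23.1500.
The welfare-loss triangle has base |Q_m − Q*| and height MEC(Q_m) (the vertical gap between SMB and MC is zero at Q* and MEC at Q_m).
DWL = ½ × 11.8500 × 23.7000 = 140.4225.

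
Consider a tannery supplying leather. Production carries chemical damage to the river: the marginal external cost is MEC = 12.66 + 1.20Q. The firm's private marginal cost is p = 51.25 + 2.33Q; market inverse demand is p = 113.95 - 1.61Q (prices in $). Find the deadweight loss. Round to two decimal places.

DWL = $98.10

Market equilibrium (private): 51.25 + 2.33Q = 113.95 - 1.61Q → Q_m = 15.9137.
Social marginal cost = private MC + MEC = 63.91 + 3.53Q.
Set SMC = demand: 63.91 + 3.53Q = 113.95 - 1.61Q → Q* = 9.7354.
Height of the DWL triangle at Q_m is SMC(Q_m) − demand(Q_m) = MEC(Q_m) = 31.7564.
DWL = ½ × 6.1783 × 31.7564 = 98.1003.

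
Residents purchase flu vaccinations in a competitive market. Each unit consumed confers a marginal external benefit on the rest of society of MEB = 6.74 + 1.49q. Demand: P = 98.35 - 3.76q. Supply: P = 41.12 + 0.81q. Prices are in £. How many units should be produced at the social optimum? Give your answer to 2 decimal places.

q* = 20.77

Social marginal benefit = demand + MEB = 105.09 - 2.27q.
Set SMB = MC: 105.09 - 2.27q = 41.12 + 0.81q → q* = 20.7695.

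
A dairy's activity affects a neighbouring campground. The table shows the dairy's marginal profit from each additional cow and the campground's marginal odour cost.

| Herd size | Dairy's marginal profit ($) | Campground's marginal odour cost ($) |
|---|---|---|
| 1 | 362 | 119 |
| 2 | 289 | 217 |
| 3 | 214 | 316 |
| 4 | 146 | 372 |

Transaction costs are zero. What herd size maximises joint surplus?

Bargaining reaches the level where marginal profit last exceeds marginal odour cost.
That holds through level 2 (289 ≥ 217) but not at 3 (214 < 316).

2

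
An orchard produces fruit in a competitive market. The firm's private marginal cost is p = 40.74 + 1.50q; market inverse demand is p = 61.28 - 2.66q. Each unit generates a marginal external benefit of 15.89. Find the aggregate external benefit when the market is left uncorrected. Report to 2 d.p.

Market equilibrium (private): 40.74 + 1.50q = 61.28 - 2.66q → q_m = 4.9375.
Total external benefit = MEB × q_m = 15.89 × 4.9375 = 78.4569.

78.46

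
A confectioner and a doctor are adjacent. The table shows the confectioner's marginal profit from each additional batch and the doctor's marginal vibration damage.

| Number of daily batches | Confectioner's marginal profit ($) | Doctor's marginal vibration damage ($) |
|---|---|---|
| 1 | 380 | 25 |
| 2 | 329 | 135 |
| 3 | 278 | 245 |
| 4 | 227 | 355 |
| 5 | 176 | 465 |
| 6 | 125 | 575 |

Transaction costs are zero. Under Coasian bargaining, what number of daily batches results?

3

Bargaining reaches the level where marginal profit last exceeds marginal vibration damage.
That holds through level 3 (278 ≥ 245) but not at 4 (227 < 355).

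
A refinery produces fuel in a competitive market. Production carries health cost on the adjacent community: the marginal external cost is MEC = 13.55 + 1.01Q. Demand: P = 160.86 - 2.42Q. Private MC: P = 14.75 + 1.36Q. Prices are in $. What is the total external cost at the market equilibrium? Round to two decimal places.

$1278.27

Market equilibrium (private): 14.75 + 1.36Q = 160.86 - 2.42Q → Q_m = 38.6534.
Total external cost = ∫₀^{Q_m} (13.55 + 1.01Q) dQ = 13.55×38.6534 + ½×1.01×38.6534² = 1278.2667.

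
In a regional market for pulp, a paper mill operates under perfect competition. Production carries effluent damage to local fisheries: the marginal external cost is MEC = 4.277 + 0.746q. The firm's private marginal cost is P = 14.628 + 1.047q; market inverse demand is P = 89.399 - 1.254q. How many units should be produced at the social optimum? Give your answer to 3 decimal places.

Social marginal cost = private MC + MEC = 18.905 + 1.793q.
Set SMC = demand: 18.905 + 1.793q = 89.399 - 1.254q → q* = 23.1355.

q* = 23.136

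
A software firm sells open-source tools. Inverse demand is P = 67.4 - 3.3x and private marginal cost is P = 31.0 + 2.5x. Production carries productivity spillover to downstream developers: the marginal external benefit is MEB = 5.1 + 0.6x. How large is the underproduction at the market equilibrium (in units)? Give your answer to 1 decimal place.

1.7 units

Market equilibrium (private): 31.0 + 2.5x = 67.4 - 3.3x → x_m = 6.2759.
Social marginal cost = private MC − MEB = 25.9 + 1.9x.
Set SMC = demand: 25.9 + 1.9x = 67.4 - 3.3x → x* = 7.9808.
Gap = |6.2759 − 7.9808| = 1.7049.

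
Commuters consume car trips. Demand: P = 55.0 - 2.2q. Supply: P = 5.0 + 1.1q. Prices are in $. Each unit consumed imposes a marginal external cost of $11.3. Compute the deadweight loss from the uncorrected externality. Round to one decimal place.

DWL = $19.3

Market equilibrium (private): 5.0 + 1.1q = 55.0 - 2.2q → q_m = 15.1515.
Social marginal benefit = demand − MEC = 43.7 - 2.2q.
Set SMB = MC: 43.7 - 2.2q = 5.0 + 1.1q → q* = 11.7273.
Between q* and q_m the wedge MC − SMB runs linearly from 0 to MEC(q_m), so the loss is a triangle.
DWL = ½ × 3.4242 × 11.3000 = 19.3467.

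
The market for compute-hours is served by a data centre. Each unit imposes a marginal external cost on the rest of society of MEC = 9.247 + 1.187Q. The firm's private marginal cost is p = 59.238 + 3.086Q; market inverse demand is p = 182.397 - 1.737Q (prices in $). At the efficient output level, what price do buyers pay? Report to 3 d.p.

P = $149.474

Social marginal cost = private MC + MEC = 68.485 + 4.273Q.
Set SMC = demand: 68.485 + 4.273Q = 182.397 - 1.737Q → Q* = 18.9537.
Consumer price on the demand curve at Q*: 182.397 − 1.737×18.9537 = 149.4744.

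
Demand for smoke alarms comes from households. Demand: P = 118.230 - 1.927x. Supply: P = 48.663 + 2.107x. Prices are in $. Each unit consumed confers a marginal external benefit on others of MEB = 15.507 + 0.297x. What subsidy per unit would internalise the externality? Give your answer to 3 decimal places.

subsidy = $22.268 per unit

Social marginal benefit = demand + MEB = 133.737 - 1.630x.
Set SMB = MC: 133.737 - 1.630x = 48.663 + 2.107x → x* = 22.7653.
The Pigouvian subsidy equals MEB at x*: 15.507 + 0.297×22.7653 = 22.2683.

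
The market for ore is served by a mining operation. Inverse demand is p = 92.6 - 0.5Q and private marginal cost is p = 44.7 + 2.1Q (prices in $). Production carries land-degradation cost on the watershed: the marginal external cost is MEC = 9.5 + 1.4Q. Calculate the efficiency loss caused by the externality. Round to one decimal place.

Market equilibrium (private): 44.7 + 2.1Q = 92.6 - 0.5Q → Q_m = 18.4231.
Social marginal cost = private MC + MEC = 54.2 + 3.5Q.
Set SMC = demand: 54.2 + 3.5Q = 92.6 - 0.5Q → Q* = 9.6000.
Between Q* and Q_m the wedge SMC − demand runs linearly from 0 to MEC(Q_m), so the loss is a triangle.
DWL = ½ × 8.8231 × 35.2923 = 155.6937.

DWL = $155.7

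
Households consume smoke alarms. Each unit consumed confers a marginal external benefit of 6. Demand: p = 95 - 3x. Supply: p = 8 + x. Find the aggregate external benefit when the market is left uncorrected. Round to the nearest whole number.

Market equilibrium (private): 8 + x = 95 - 3x → x_m = 21.7500.
Total external benefit = MEB × x_m = 6 × 21.7500 = 130.5000.

131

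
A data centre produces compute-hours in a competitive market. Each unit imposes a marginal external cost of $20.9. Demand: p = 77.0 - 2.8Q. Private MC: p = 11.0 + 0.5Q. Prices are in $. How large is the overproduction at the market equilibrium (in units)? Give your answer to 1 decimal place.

6.3 units

Market equilibrium (private): 11.0 + 0.5Q = 77.0 - 2.8Q → Q_m = 20.0000.
Social marginal cost = private MC + MEC = 31.9 + 0.5Q.
Set SMC = demand: 31.9 + 0.5Q = 77.0 - 2.8Q → Q* = 13.6667.
Gap = |20.0000 − 13.6667| = 6.3333.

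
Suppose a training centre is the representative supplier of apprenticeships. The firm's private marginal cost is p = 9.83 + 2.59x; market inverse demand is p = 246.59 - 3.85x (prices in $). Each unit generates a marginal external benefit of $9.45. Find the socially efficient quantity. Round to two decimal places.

x* = 38.23

Social marginal cost = private MC − MEB = 0.38 + 2.59x.
Set SMC = demand: 0.38 + 2.59x = 246.59 - 3.85x → x* = 38.2314.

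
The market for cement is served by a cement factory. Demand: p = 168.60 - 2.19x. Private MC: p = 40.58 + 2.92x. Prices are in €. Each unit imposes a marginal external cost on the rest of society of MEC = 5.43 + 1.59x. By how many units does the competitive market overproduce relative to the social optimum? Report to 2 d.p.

6.76 units

Market equilibrium (private): 40.58 + 2.92x = 168.60 - 2.19x → x_m = 25.0528.
Social marginal cost = private MC + MEC = 46.01 + 4.51x.
Set SMC = demand: 46.01 + 4.51x = 168.60 - 2.19x → x* = 18.2970.
Gap = |25.0528 − 18.2970| = 6.7558.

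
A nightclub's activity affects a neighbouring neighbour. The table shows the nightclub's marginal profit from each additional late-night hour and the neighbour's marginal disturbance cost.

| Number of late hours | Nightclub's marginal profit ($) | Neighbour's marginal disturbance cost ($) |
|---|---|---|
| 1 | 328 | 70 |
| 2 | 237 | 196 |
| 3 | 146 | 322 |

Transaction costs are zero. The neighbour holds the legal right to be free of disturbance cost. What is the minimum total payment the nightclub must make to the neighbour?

Efficient level: marginal profit ≥ marginal disturbance cost through level 2, so k* = 2.
With the neighbour holding the right, the nightclub must at least compensate total damage at k*: 70 + 196 = 266.

$266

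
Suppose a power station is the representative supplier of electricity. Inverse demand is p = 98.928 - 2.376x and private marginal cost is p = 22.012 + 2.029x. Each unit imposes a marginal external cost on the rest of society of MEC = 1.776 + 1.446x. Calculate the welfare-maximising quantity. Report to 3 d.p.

Social marginal cost = private MC + MEC = 23.788 + 3.475x.
Set SMC = demand: 23.788 + 3.475x = 98.928 - 2.376x → x* = 12.8422.

x* = 12.842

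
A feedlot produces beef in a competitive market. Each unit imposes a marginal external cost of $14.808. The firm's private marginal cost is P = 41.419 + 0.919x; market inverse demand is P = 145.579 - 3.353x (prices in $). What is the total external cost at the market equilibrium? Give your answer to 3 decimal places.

Market equilibrium (private): 41.419 + 0.919x = 145.579 - 3.353x → x_m = 24.3820.
Total external cost = MEC × x_m = 14.808 × 24.3820 = 361.0487.

$361.049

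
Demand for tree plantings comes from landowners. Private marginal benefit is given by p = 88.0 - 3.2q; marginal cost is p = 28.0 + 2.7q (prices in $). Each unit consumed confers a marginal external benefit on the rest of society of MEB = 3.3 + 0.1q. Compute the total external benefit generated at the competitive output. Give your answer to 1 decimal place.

$38.7

Market equilibrium (private): 28.0 + 2.7q = 88.0 - 3.2q → q_m = 10.1695.
Total external benefit = ∫₀^{q_m} (3.3 + 0.1q) dq = 3.3×10.1695 + ½×0.1×10.1695² = 38.7303.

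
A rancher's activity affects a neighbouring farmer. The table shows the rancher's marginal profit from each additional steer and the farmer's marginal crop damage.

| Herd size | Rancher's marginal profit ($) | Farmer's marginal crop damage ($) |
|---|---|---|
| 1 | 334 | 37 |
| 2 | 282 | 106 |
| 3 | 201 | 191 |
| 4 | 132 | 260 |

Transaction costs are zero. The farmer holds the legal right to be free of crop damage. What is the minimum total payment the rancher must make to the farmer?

Efficient level: marginal profit ≥ marginal crop damage through level 3, so k* = 3.
With the farmer holding the right, the rancher must at least compensate total damage at k*: 37 + 106 + 191 = 334.

$334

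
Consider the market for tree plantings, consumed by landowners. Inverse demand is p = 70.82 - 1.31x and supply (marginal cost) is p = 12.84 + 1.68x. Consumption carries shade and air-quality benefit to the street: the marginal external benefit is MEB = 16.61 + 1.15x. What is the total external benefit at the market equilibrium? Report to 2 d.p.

538.30

Market equilibrium (private): 12.84 + 1.68x = 70.82 - 1.31x → x_m = 19.3913.
Total external benefit = ∫₀^{x_m} (16.61 + 1.15x) dx = 16.61×19.3913 + ½×1.15×19.3913² = 538.3024.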